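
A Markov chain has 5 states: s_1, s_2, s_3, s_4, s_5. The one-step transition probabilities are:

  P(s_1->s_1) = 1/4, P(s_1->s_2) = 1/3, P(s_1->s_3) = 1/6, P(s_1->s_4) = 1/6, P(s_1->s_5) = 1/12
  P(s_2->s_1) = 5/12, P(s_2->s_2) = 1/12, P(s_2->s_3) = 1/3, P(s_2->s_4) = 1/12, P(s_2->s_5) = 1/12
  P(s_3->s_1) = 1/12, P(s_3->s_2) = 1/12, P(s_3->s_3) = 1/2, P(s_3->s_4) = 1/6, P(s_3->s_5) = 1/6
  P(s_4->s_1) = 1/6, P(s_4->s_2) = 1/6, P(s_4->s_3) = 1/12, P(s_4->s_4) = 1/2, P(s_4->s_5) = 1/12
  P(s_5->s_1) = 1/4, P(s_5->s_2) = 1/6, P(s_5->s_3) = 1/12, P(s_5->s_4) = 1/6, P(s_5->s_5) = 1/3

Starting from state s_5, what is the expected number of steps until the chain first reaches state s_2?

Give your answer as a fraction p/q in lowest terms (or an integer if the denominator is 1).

Answer: 4128/767

Derivation:
Let h_i = expected steps to first reach s_2 from state i.
Boundary: h_s_2 = 0.
First-step equations for the other states:
  h_s_1 = 1 + 1/4*h_s_1 + 1/3*h_s_2 + 1/6*h_s_3 + 1/6*h_s_4 + 1/12*h_s_5
  h_s_3 = 1 + 1/12*h_s_1 + 1/12*h_s_2 + 1/2*h_s_3 + 1/6*h_s_4 + 1/6*h_s_5
  h_s_4 = 1 + 1/6*h_s_1 + 1/6*h_s_2 + 1/12*h_s_3 + 1/2*h_s_4 + 1/12*h_s_5
  h_s_5 = 1 + 1/4*h_s_1 + 1/6*h_s_2 + 1/12*h_s_3 + 1/6*h_s_4 + 1/3*h_s_5

Substituting h_s_2 = 0 and rearranging gives the linear system (I - Q) h = 1:
  [3/4, -1/6, -1/6, -1/12] . (h_s_1, h_s_3, h_s_4, h_s_5) = 1
  [-1/12, 1/2, -1/6, -1/6] . (h_s_1, h_s_3, h_s_4, h_s_5) = 1
  [-1/6, -1/12, 1/2, -1/12] . (h_s_1, h_s_3, h_s_4, h_s_5) = 1
  [-1/4, -1/12, -1/6, 2/3] . (h_s_1, h_s_3, h_s_4, h_s_5) = 1

Solving yields:
  h_s_1 = 3504/767
  h_s_3 = 4896/767
  h_s_4 = 4206/767
  h_s_5 = 4128/767

Starting state is s_5, so the expected hitting time is h_s_5 = 4128/767.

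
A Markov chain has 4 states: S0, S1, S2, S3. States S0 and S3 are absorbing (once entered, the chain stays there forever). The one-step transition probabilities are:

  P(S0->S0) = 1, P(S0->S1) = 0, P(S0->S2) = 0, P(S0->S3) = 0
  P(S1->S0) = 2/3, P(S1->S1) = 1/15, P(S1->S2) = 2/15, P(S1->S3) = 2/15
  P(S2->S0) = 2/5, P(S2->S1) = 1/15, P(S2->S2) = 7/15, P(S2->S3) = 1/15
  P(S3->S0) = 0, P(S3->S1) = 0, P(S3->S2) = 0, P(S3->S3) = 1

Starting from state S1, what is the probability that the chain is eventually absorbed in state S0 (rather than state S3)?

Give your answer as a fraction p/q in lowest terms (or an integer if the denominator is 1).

Let a_i = P(absorbed in S0 | start in state i).
Boundary conditions: a_S0 = 1, a_S3 = 0.
For each transient state i, a_i = sum_j P(i->j) * a_j:
  a_S1 = 2/3*a_S0 + 1/15*a_S1 + 2/15*a_S2 + 2/15*a_S3
  a_S2 = 2/5*a_S0 + 1/15*a_S1 + 7/15*a_S2 + 1/15*a_S3

Substituting a_S0 = 1 and a_S3 = 0, rearrange to (I - Q) a = r where r[i] = P(i -> S0):
  [14/15, -2/15] . (a_S1, a_S2) = 2/3
  [-1/15, 8/15] . (a_S1, a_S2) = 2/5

Solving yields:
  a_S1 = 46/55
  a_S2 = 47/55

Starting state is S1, so the absorption probability is a_S1 = 46/55.

Answer: 46/55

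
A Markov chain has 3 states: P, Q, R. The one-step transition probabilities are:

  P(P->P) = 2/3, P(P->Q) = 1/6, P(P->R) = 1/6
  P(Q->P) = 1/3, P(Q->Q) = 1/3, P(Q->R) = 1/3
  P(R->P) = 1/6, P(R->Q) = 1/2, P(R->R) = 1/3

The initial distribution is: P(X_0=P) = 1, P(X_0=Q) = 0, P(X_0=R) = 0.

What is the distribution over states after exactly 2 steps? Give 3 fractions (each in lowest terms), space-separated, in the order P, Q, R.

Propagating the distribution step by step (d_{t+1} = d_t * P):
d_0 = (P=1, Q=0, R=0)
  d_1[P] = 1*2/3 + 0*1/3 + 0*1/6 = 2/3
  d_1[Q] = 1*1/6 + 0*1/3 + 0*1/2 = 1/6
  d_1[R] = 1*1/6 + 0*1/3 + 0*1/3 = 1/6
d_1 = (P=2/3, Q=1/6, R=1/6)
  d_2[P] = 2/3*2/3 + 1/6*1/3 + 1/6*1/6 = 19/36
  d_2[Q] = 2/3*1/6 + 1/6*1/3 + 1/6*1/2 = 1/4
  d_2[R] = 2/3*1/6 + 1/6*1/3 + 1/6*1/3 = 2/9
d_2 = (P=19/36, Q=1/4, R=2/9)

Answer: 19/36 1/4 2/9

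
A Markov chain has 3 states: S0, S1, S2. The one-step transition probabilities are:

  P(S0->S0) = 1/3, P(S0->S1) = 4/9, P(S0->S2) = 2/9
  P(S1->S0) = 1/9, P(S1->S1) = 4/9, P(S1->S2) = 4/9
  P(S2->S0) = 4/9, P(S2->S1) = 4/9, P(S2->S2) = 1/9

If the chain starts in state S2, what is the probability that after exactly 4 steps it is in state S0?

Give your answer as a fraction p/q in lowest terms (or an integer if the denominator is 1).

Computing P^4 by repeated multiplication:
P^1 =
  S0: [1/3, 4/9, 2/9]
  S1: [1/9, 4/9, 4/9]
  S2: [4/9, 4/9, 1/9]
P^2 =
  S0: [7/27, 4/9, 8/27]
  S1: [23/81, 4/9, 22/81]
  S2: [20/81, 4/9, 25/81]
P^3 =
  S0: [65/243, 4/9, 70/243]
  S1: [193/729, 4/9, 212/729]
  S2: [196/729, 4/9, 209/729]
P^4 =
  S0: [583/2187, 4/9, 632/2187]
  S1: [1751/6561, 4/9, 1894/6561]
  S2: [1748/6561, 4/9, 1897/6561]

(P^4)[S2 -> S0] = 1748/6561

Answer: 1748/6561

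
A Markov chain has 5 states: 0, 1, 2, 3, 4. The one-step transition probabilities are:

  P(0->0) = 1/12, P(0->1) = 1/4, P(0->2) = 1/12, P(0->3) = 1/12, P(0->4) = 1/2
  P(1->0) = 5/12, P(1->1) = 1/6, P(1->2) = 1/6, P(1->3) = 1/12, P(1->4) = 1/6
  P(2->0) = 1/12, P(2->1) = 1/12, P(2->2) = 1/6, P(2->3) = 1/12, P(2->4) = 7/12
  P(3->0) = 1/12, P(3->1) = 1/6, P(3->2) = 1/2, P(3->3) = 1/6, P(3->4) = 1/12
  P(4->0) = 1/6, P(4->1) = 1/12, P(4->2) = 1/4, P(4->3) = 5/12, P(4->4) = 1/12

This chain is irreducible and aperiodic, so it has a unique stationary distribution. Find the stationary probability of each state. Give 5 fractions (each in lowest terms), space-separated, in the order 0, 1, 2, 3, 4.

Answer: 851/5603 762/5603 104/431 1077/5603 1561/5603

Derivation:
The stationary distribution satisfies pi = pi * P, i.e.:
  pi_0 = 1/12*pi_0 + 5/12*pi_1 + 1/12*pi_2 + 1/12*pi_3 + 1/6*pi_4
  pi_1 = 1/4*pi_0 + 1/6*pi_1 + 1/12*pi_2 + 1/6*pi_3 + 1/12*pi_4
  pi_2 = 1/12*pi_0 + 1/6*pi_1 + 1/6*pi_2 + 1/2*pi_3 + 1/4*pi_4
  pi_3 = 1/12*pi_0 + 1/12*pi_1 + 1/12*pi_2 + 1/6*pi_3 + 5/12*pi_4
  pi_4 = 1/2*pi_0 + 1/6*pi_1 + 7/12*pi_2 + 1/12*pi_3 + 1/12*pi_4
with normalization: pi_0 + pi_1 + pi_2 + pi_3 + pi_4 = 1.

Using the first 4 balance equations plus normalization, the linear system A*pi = b is:
  [-11/12, 5/12, 1/12, 1/12, 1/6] . pi = 0
  [1/4, -5/6, 1/12, 1/6, 1/12] . pi = 0
  [1/12, 1/6, -5/6, 1/2, 1/4] . pi = 0
  [1/12, 1/12, 1/12, -5/6, 5/12] . pi = 0
  [1, 1, 1, 1, 1] . pi = 1

Solving yields:
  pi_0 = 851/5603
  pi_1 = 762/5603
  pi_2 = 104/431
  pi_3 = 1077/5603
  pi_4 = 1561/5603

Verification (pi * P):
  851/5603*1/12 + 762/5603*5/12 + 104/431*1/12 + 1077/5603*1/12 + 1561/5603*1/6 = 851/5603 = pi_0  (ok)
  851/5603*1/4 + 762/5603*1/6 + 104/431*1/12 + 1077/5603*1/6 + 1561/5603*1/12 = 762/5603 = pi_1  (ok)
  851/5603*1/12 + 762/5603*1/6 + 104/431*1/6 + 1077/5603*1/2 + 1561/5603*1/4 = 104/431 = pi_2  (ok)
  851/5603*1/12 + 762/5603*1/12 + 104/431*1/12 + 1077/5603*1/6 + 1561/5603*5/12 = 1077/5603 = pi_3  (ok)
  851/5603*1/2 + 762/5603*1/6 + 104/431*7/12 + 1077/5603*1/12 + 1561/5603*1/12 = 1561/5603 = pi_4  (ok)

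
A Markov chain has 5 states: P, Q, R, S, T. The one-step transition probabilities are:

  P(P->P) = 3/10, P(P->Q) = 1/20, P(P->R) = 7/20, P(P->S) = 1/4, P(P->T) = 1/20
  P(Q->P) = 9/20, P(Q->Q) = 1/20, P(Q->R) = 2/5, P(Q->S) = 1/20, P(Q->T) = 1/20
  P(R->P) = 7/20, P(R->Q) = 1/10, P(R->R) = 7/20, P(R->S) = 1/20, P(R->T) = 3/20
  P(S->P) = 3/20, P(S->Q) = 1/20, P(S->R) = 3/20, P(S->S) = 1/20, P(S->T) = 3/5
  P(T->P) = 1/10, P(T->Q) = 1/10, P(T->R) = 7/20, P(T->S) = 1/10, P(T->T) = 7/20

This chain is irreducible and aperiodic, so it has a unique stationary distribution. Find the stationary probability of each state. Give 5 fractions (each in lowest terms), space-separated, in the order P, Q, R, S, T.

The stationary distribution satisfies pi = pi * P, i.e.:
  pi_P = 3/10*pi_P + 9/20*pi_Q + 7/20*pi_R + 3/20*pi_S + 1/10*pi_T
  pi_Q = 1/20*pi_P + 1/20*pi_Q + 1/10*pi_R + 1/20*pi_S + 1/10*pi_T
  pi_R = 7/20*pi_P + 2/5*pi_Q + 7/20*pi_R + 3/20*pi_S + 7/20*pi_T
  pi_S = 1/4*pi_P + 1/20*pi_Q + 1/20*pi_R + 1/20*pi_S + 1/10*pi_T
  pi_T = 1/20*pi_P + 1/20*pi_Q + 3/20*pi_R + 3/5*pi_S + 7/20*pi_T
with normalization: pi_P + pi_Q + pi_R + pi_S + pi_T = 1.

Using the first 4 balance equations plus normalization, the linear system A*pi = b is:
  [-7/10, 9/20, 7/20, 3/20, 1/10] . pi = 0
  [1/20, -19/20, 1/10, 1/20, 1/10] . pi = 0
  [7/20, 2/5, -13/20, 3/20, 7/20] . pi = 0
  [1/4, 1/20, 1/20, -19/20, 1/10] . pi = 0
  [1, 1, 1, 1, 1] . pi = 1

Solving yields:
  pi_P = 38474/142891
  pi_Q = 10999/142891
  pi_R = 47296/142891
  pi_S = 16329/142891
  pi_T = 29793/142891

Verification (pi * P):
  38474/142891*3/10 + 10999/142891*9/20 + 47296/142891*7/20 + 16329/142891*3/20 + 29793/142891*1/10 = 38474/142891 = pi_P  (ok)
  38474/142891*1/20 + 10999/142891*1/20 + 47296/142891*1/10 + 16329/142891*1/20 + 29793/142891*1/10 = 10999/142891 = pi_Q  (ok)
  38474/142891*7/20 + 10999/142891*2/5 + 47296/142891*7/20 + 16329/142891*3/20 + 29793/142891*7/20 = 47296/142891 = pi_R  (ok)
  38474/142891*1/4 + 10999/142891*1/20 + 47296/142891*1/20 + 16329/142891*1/20 + 29793/142891*1/10 = 16329/142891 = pi_S  (ok)
  38474/142891*1/20 + 10999/142891*1/20 + 47296/142891*3/20 + 16329/142891*3/5 + 29793/142891*7/20 = 29793/142891 = pi_T  (ok)

Answer: 38474/142891 10999/142891 47296/142891 16329/142891 29793/142891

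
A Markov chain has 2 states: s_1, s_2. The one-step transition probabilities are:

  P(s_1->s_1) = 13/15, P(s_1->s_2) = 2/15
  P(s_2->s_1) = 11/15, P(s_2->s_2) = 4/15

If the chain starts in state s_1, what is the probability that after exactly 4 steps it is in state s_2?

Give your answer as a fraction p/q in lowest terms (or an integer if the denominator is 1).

Answer: 7786/50625

Derivation:
Computing P^4 by repeated multiplication:
P^1 =
  s_1: [13/15, 2/15]
  s_2: [11/15, 4/15]
P^2 =
  s_1: [191/225, 34/225]
  s_2: [187/225, 38/225]
P^3 =
  s_1: [2857/3375, 518/3375]
  s_2: [2849/3375, 526/3375]
P^4 =
  s_1: [42839/50625, 7786/50625]
  s_2: [42823/50625, 7802/50625]

(P^4)[s_1 -> s_2] = 7786/50625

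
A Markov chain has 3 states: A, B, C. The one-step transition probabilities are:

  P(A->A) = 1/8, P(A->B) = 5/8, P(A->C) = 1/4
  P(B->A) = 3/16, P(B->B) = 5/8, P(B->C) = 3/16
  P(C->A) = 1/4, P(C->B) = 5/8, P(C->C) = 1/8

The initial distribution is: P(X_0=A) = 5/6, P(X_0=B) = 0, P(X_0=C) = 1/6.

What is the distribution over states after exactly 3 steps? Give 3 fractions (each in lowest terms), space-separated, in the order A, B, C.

Answer: 287/1536 5/8 289/1536

Derivation:
Propagating the distribution step by step (d_{t+1} = d_t * P):
d_0 = (A=5/6, B=0, C=1/6)
  d_1[A] = 5/6*1/8 + 0*3/16 + 1/6*1/4 = 7/48
  d_1[B] = 5/6*5/8 + 0*5/8 + 1/6*5/8 = 5/8
  d_1[C] = 5/6*1/4 + 0*3/16 + 1/6*1/8 = 11/48
d_1 = (A=7/48, B=5/8, C=11/48)
  d_2[A] = 7/48*1/8 + 5/8*3/16 + 11/48*1/4 = 37/192
  d_2[B] = 7/48*5/8 + 5/8*5/8 + 11/48*5/8 = 5/8
  d_2[C] = 7/48*1/4 + 5/8*3/16 + 11/48*1/8 = 35/192
d_2 = (A=37/192, B=5/8, C=35/192)
  d_3[A] = 37/192*1/8 + 5/8*3/16 + 35/192*1/4 = 287/1536
  d_3[B] = 37/192*5/8 + 5/8*5/8 + 35/192*5/8 = 5/8
  d_3[C] = 37/192*1/4 + 5/8*3/16 + 35/192*1/8 = 289/1536
d_3 = (A=287/1536, B=5/8, C=289/1536)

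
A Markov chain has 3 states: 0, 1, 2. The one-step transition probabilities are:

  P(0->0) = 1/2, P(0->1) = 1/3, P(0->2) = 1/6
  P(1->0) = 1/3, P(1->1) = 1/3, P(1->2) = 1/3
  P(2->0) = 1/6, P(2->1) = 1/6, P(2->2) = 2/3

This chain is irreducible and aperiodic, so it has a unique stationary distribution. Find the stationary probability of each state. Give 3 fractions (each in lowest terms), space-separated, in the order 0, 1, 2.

Answer: 6/19 5/19 8/19

Derivation:
The stationary distribution satisfies pi = pi * P, i.e.:
  pi_0 = 1/2*pi_0 + 1/3*pi_1 + 1/6*pi_2
  pi_1 = 1/3*pi_0 + 1/3*pi_1 + 1/6*pi_2
  pi_2 = 1/6*pi_0 + 1/3*pi_1 + 2/3*pi_2
with normalization: pi_0 + pi_1 + pi_2 = 1.

Using the first 2 balance equations plus normalization, the linear system A*pi = b is:
  [-1/2, 1/3, 1/6] . pi = 0
  [1/3, -2/3, 1/6] . pi = 0
  [1, 1, 1] . pi = 1

Solving yields:
  pi_0 = 6/19
  pi_1 = 5/19
  pi_2 = 8/19

Verification (pi * P):
  6/19*1/2 + 5/19*1/3 + 8/19*1/6 = 6/19 = pi_0  (ok)
  6/19*1/3 + 5/19*1/3 + 8/19*1/6 = 5/19 = pi_1  (ok)
  6/19*1/6 + 5/19*1/3 + 8/19*2/3 = 8/19 = pi_2  (ok)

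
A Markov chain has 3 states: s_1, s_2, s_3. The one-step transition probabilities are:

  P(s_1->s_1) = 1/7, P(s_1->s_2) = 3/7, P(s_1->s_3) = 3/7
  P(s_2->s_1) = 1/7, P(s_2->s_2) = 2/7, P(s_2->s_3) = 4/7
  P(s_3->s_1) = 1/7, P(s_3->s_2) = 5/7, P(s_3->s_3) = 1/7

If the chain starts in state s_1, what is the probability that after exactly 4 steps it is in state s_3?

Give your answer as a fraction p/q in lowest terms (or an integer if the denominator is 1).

Answer: 918/2401

Derivation:
Computing P^4 by repeated multiplication:
P^1 =
  s_1: [1/7, 3/7, 3/7]
  s_2: [1/7, 2/7, 4/7]
  s_3: [1/7, 5/7, 1/7]
P^2 =
  s_1: [1/7, 24/49, 18/49]
  s_2: [1/7, 27/49, 15/49]
  s_3: [1/7, 18/49, 24/49]
P^3 =
  s_1: [1/7, 159/343, 135/343]
  s_2: [1/7, 150/343, 144/343]
  s_3: [1/7, 177/343, 117/343]
P^4 =
  s_1: [1/7, 1140/2401, 918/2401]
  s_2: [1/7, 1167/2401, 891/2401]
  s_3: [1/7, 1086/2401, 972/2401]

(P^4)[s_1 -> s_3] = 918/2401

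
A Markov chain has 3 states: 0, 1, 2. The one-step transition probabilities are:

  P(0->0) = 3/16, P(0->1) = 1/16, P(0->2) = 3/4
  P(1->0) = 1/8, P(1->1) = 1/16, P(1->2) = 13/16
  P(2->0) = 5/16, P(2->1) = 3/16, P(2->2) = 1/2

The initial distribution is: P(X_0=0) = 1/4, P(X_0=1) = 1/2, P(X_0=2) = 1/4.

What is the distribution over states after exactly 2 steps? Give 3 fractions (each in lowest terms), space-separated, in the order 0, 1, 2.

Answer: 139/512 39/256 295/512

Derivation:
Propagating the distribution step by step (d_{t+1} = d_t * P):
d_0 = (0=1/4, 1=1/2, 2=1/4)
  d_1[0] = 1/4*3/16 + 1/2*1/8 + 1/4*5/16 = 3/16
  d_1[1] = 1/4*1/16 + 1/2*1/16 + 1/4*3/16 = 3/32
  d_1[2] = 1/4*3/4 + 1/2*13/16 + 1/4*1/2 = 23/32
d_1 = (0=3/16, 1=3/32, 2=23/32)
  d_2[0] = 3/16*3/16 + 3/32*1/8 + 23/32*5/16 = 139/512
  d_2[1] = 3/16*1/16 + 3/32*1/16 + 23/32*3/16 = 39/256
  d_2[2] = 3/16*3/4 + 3/32*13/16 + 23/32*1/2 = 295/512
d_2 = (0=139/512, 1=39/256, 2=295/512)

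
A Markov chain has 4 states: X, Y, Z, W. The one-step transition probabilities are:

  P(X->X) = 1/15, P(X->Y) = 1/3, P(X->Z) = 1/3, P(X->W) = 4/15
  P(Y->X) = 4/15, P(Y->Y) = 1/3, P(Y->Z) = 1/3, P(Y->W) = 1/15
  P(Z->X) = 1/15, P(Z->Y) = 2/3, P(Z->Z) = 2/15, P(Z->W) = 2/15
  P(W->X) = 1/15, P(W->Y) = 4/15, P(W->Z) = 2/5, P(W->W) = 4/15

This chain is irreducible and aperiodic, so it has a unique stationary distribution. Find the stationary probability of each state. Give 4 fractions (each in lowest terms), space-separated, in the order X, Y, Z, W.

The stationary distribution satisfies pi = pi * P, i.e.:
  pi_X = 1/15*pi_X + 4/15*pi_Y + 1/15*pi_Z + 1/15*pi_W
  pi_Y = 1/3*pi_X + 1/3*pi_Y + 2/3*pi_Z + 4/15*pi_W
  pi_Z = 1/3*pi_X + 1/3*pi_Y + 2/15*pi_Z + 2/5*pi_W
  pi_W = 4/15*pi_X + 1/15*pi_Y + 2/15*pi_Z + 4/15*pi_W
with normalization: pi_X + pi_Y + pi_Z + pi_W = 1.

Using the first 3 balance equations plus normalization, the linear system A*pi = b is:
  [-14/15, 4/15, 1/15, 1/15] . pi = 0
  [1/3, -2/3, 2/3, 4/15] . pi = 0
  [1/3, 1/3, -13/15, 2/5] . pi = 0
  [1, 1, 1, 1] . pi = 1

Solving yields:
  pi_X = 608/4041
  pi_Y = 1693/4041
  pi_Z = 385/1347
  pi_W = 65/449

Verification (pi * P):
  608/4041*1/15 + 1693/4041*4/15 + 385/1347*1/15 + 65/449*1/15 = 608/4041 = pi_X  (ok)
  608/4041*1/3 + 1693/4041*1/3 + 385/1347*2/3 + 65/449*4/15 = 1693/4041 = pi_Y  (ok)
  608/4041*1/3 + 1693/4041*1/3 + 385/1347*2/15 + 65/449*2/5 = 385/1347 = pi_Z  (ok)
  608/4041*4/15 + 1693/4041*1/15 + 385/1347*2/15 + 65/449*4/15 = 65/449 = pi_W  (ok)

Answer: 608/4041 1693/4041 385/1347 65/449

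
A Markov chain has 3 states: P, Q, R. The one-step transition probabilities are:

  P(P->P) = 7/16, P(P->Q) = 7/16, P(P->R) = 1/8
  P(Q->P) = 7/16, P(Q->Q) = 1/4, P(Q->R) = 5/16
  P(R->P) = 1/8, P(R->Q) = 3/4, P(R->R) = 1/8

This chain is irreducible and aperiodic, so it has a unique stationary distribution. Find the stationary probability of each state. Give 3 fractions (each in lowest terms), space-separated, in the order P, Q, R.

Answer: 108/289 122/289 59/289

Derivation:
The stationary distribution satisfies pi = pi * P, i.e.:
  pi_P = 7/16*pi_P + 7/16*pi_Q + 1/8*pi_R
  pi_Q = 7/16*pi_P + 1/4*pi_Q + 3/4*pi_R
  pi_R = 1/8*pi_P + 5/16*pi_Q + 1/8*pi_R
with normalization: pi_P + pi_Q + pi_R = 1.

Using the first 2 balance equations plus normalization, the linear system A*pi = b is:
  [-9/16, 7/16, 1/8] . pi = 0
  [7/16, -3/4, 3/4] . pi = 0
  [1, 1, 1] . pi = 1

Solving yields:
  pi_P = 108/289
  pi_Q = 122/289
  pi_R = 59/289

Verification (pi * P):
  108/289*7/16 + 122/289*7/16 + 59/289*1/8 = 108/289 = pi_P  (ok)
  108/289*7/16 + 122/289*1/4 + 59/289*3/4 = 122/289 = pi_Q  (ok)
  108/289*1/8 + 122/289*5/16 + 59/289*1/8 = 59/289 = pi_R  (ok)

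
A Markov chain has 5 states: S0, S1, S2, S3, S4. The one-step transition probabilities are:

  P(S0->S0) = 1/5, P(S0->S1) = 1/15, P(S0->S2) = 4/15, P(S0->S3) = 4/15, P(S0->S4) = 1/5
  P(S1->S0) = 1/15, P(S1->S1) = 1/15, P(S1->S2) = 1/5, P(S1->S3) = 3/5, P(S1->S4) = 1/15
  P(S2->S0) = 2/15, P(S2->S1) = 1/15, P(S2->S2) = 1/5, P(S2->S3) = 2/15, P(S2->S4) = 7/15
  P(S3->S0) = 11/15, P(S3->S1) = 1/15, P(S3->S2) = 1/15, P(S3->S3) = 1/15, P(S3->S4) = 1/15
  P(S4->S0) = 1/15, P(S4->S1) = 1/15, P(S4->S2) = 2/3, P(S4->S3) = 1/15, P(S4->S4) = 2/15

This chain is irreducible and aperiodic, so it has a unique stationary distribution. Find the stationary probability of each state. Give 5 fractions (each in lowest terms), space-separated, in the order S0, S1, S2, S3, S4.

Answer: 13513/58860 1/15 5923/19620 2476/14715 1375/5886

Derivation:
The stationary distribution satisfies pi = pi * P, i.e.:
  pi_S0 = 1/5*pi_S0 + 1/15*pi_S1 + 2/15*pi_S2 + 11/15*pi_S3 + 1/15*pi_S4
  pi_S1 = 1/15*pi_S0 + 1/15*pi_S1 + 1/15*pi_S2 + 1/15*pi_S3 + 1/15*pi_S4
  pi_S2 = 4/15*pi_S0 + 1/5*pi_S1 + 1/5*pi_S2 + 1/15*pi_S3 + 2/3*pi_S4
  pi_S3 = 4/15*pi_S0 + 3/5*pi_S1 + 2/15*pi_S2 + 1/15*pi_S3 + 1/15*pi_S4
  pi_S4 = 1/5*pi_S0 + 1/15*pi_S1 + 7/15*pi_S2 + 1/15*pi_S3 + 2/15*pi_S4
with normalization: pi_S0 + pi_S1 + pi_S2 + pi_S3 + pi_S4 = 1.

Using the first 4 balance equations plus normalization, the linear system A*pi = b is:
  [-4/5, 1/15, 2/15, 11/15, 1/15] . pi = 0
  [1/15, -14/15, 1/15, 1/15, 1/15] . pi = 0
  [4/15, 1/5, -4/5, 1/15, 2/3] . pi = 0
  [4/15, 3/5, 2/15, -14/15, 1/15] . pi = 0
  [1, 1, 1, 1, 1] . pi = 1

Solving yields:
  pi_S0 = 13513/58860
  pi_S1 = 1/15
  pi_S2 = 5923/19620
  pi_S3 = 2476/14715
  pi_S4 = 1375/5886

Verification (pi * P):
  13513/58860*1/5 + 1/15*1/15 + 5923/19620*2/15 + 2476/14715*11/15 + 1375/5886*1/15 = 13513/58860 = pi_S0  (ok)
  13513/58860*1/15 + 1/15*1/15 + 5923/19620*1/15 + 2476/14715*1/15 + 1375/5886*1/15 = 1/15 = pi_S1  (ok)
  13513/58860*4/15 + 1/15*1/5 + 5923/19620*1/5 + 2476/14715*1/15 + 1375/5886*2/3 = 5923/19620 = pi_S2  (ok)
  13513/58860*4/15 + 1/15*3/5 + 5923/19620*2/15 + 2476/14715*1/15 + 1375/5886*1/15 = 2476/14715 = pi_S3  (ok)
  13513/58860*1/5 + 1/15*1/15 + 5923/19620*7/15 + 2476/14715*1/15 + 1375/5886*2/15 = 1375/5886 = pi_S4  (ok)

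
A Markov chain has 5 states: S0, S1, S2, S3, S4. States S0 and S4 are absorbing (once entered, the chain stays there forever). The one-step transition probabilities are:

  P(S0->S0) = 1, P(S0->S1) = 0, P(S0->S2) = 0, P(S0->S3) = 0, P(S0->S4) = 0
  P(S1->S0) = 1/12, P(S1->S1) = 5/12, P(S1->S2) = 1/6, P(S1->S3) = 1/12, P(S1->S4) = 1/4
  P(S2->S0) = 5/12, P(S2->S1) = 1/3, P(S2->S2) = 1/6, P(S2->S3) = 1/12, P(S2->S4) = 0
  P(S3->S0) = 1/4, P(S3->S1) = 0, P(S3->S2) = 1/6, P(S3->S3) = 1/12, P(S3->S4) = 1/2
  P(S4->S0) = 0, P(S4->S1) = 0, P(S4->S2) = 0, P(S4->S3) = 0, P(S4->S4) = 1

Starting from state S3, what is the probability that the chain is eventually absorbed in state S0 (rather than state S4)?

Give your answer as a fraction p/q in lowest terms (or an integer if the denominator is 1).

Answer: 2/5

Derivation:
Let a_i = P(absorbed in S0 | start in state i).
Boundary conditions: a_S0 = 1, a_S4 = 0.
For each transient state i, a_i = sum_j P(i->j) * a_j:
  a_S1 = 1/12*a_S0 + 5/12*a_S1 + 1/6*a_S2 + 1/12*a_S3 + 1/4*a_S4
  a_S2 = 5/12*a_S0 + 1/3*a_S1 + 1/6*a_S2 + 1/12*a_S3 + 0*a_S4
  a_S3 = 1/4*a_S0 + 0*a_S1 + 1/6*a_S2 + 1/12*a_S3 + 1/2*a_S4

Substituting a_S0 = 1 and a_S4 = 0, rearrange to (I - Q) a = r where r[i] = P(i -> S0):
  [7/12, -1/6, -1/12] . (a_S1, a_S2, a_S3) = 1/12
  [-1/3, 5/6, -1/12] . (a_S1, a_S2, a_S3) = 5/12
  [0, -1/6, 11/12] . (a_S1, a_S2, a_S3) = 1/4

Solving yields:
  a_S1 = 2/5
  a_S2 = 7/10
  a_S3 = 2/5

Starting state is S3, so the absorption probability is a_S3 = 2/5.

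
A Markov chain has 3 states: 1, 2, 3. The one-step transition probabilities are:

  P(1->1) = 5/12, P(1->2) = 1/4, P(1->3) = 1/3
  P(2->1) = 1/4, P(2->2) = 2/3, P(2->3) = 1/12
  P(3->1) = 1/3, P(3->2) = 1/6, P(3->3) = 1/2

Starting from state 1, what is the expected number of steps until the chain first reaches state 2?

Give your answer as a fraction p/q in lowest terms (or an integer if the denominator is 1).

Let h_i = expected steps to first reach 2 from state i.
Boundary: h_2 = 0.
First-step equations for the other states:
  h_1 = 1 + 5/12*h_1 + 1/4*h_2 + 1/3*h_3
  h_3 = 1 + 1/3*h_1 + 1/6*h_2 + 1/2*h_3

Substituting h_2 = 0 and rearranging gives the linear system (I - Q) h = 1:
  [7/12, -1/3] . (h_1, h_3) = 1
  [-1/3, 1/2] . (h_1, h_3) = 1

Solving yields:
  h_1 = 60/13
  h_3 = 66/13

Starting state is 1, so the expected hitting time is h_1 = 60/13.

Answer: 60/13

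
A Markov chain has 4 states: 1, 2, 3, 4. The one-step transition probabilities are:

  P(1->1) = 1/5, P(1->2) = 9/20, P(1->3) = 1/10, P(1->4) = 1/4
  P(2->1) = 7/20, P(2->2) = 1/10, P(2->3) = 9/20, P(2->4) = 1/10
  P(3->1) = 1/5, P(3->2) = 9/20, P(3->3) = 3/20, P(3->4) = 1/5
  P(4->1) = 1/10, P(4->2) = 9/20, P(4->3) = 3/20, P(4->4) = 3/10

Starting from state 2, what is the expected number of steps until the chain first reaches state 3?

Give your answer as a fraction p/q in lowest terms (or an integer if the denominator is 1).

Let h_i = expected steps to first reach 3 from state i.
Boundary: h_3 = 0.
First-step equations for the other states:
  h_1 = 1 + 1/5*h_1 + 9/20*h_2 + 1/10*h_3 + 1/4*h_4
  h_2 = 1 + 7/20*h_1 + 1/10*h_2 + 9/20*h_3 + 1/10*h_4
  h_4 = 1 + 1/10*h_1 + 9/20*h_2 + 3/20*h_3 + 3/10*h_4

Substituting h_3 = 0 and rearranging gives the linear system (I - Q) h = 1:
  [4/5, -9/20, -1/4] . (h_1, h_2, h_4) = 1
  [-7/20, 9/10, -1/10] . (h_1, h_2, h_4) = 1
  [-1/10, -9/20, 7/10] . (h_1, h_2, h_4) = 1

Solving yields:
  h_1 = 1140/259
  h_2 = 7660/2331
  h_4 = 1080/259

Starting state is 2, so the expected hitting time is h_2 = 7660/2331.

Answer: 7660/2331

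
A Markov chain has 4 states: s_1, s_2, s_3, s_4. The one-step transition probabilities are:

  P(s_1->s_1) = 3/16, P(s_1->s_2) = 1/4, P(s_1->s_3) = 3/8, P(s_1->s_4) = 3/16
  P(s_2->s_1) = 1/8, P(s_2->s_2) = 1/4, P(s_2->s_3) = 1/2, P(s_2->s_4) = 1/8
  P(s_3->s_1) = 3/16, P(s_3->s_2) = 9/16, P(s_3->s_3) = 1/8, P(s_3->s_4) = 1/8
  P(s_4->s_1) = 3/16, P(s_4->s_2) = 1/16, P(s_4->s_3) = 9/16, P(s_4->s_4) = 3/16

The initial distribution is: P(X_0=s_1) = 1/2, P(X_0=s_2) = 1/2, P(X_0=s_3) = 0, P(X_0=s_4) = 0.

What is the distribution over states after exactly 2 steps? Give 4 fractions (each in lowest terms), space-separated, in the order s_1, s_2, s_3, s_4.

Propagating the distribution step by step (d_{t+1} = d_t * P):
d_0 = (s_1=1/2, s_2=1/2, s_3=0, s_4=0)
  d_1[s_1] = 1/2*3/16 + 1/2*1/8 + 0*3/16 + 0*3/16 = 5/32
  d_1[s_2] = 1/2*1/4 + 1/2*1/4 + 0*9/16 + 0*1/16 = 1/4
  d_1[s_3] = 1/2*3/8 + 1/2*1/2 + 0*1/8 + 0*9/16 = 7/16
  d_1[s_4] = 1/2*3/16 + 1/2*1/8 + 0*1/8 + 0*3/16 = 5/32
d_1 = (s_1=5/32, s_2=1/4, s_3=7/16, s_4=5/32)
  d_2[s_1] = 5/32*3/16 + 1/4*1/8 + 7/16*3/16 + 5/32*3/16 = 11/64
  d_2[s_2] = 5/32*1/4 + 1/4*1/4 + 7/16*9/16 + 5/32*1/16 = 183/512
  d_2[s_3] = 5/32*3/8 + 1/4*1/2 + 7/16*1/8 + 5/32*9/16 = 167/512
  d_2[s_4] = 5/32*3/16 + 1/4*1/8 + 7/16*1/8 + 5/32*3/16 = 37/256
d_2 = (s_1=11/64, s_2=183/512, s_3=167/512, s_4=37/256)

Answer: 11/64 183/512 167/512 37/256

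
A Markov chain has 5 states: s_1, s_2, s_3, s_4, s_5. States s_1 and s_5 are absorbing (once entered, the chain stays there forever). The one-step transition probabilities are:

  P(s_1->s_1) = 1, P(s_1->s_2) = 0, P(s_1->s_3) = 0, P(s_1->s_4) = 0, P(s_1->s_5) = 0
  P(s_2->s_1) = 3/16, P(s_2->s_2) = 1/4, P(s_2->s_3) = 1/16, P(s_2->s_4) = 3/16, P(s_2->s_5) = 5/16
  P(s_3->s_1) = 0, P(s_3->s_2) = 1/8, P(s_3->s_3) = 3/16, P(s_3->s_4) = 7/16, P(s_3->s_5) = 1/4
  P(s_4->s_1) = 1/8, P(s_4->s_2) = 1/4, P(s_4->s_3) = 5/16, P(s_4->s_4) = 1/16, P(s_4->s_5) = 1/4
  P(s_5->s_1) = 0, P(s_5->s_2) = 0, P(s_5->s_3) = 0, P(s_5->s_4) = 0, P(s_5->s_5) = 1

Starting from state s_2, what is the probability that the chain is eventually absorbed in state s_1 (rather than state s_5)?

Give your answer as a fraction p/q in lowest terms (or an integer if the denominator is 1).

Let a_i = P(absorbed in s_1 | start in state i).
Boundary conditions: a_s_1 = 1, a_s_5 = 0.
For each transient state i, a_i = sum_j P(i->j) * a_j:
  a_s_2 = 3/16*a_s_1 + 1/4*a_s_2 + 1/16*a_s_3 + 3/16*a_s_4 + 5/16*a_s_5
  a_s_3 = 0*a_s_1 + 1/8*a_s_2 + 3/16*a_s_3 + 7/16*a_s_4 + 1/4*a_s_5
  a_s_4 = 1/8*a_s_1 + 1/4*a_s_2 + 5/16*a_s_3 + 1/16*a_s_4 + 1/4*a_s_5

Substituting a_s_1 = 1 and a_s_5 = 0, rearrange to (I - Q) a = r where r[i] = P(i -> s_1):
  [3/4, -1/16, -3/16] . (a_s_2, a_s_3, a_s_4) = 3/16
  [-1/8, 13/16, -7/16] . (a_s_2, a_s_3, a_s_4) = 0
  [-1/4, -5/16, 15/16] . (a_s_2, a_s_3, a_s_4) = 1/8

Solving yields:
  a_s_2 = 143/419
  a_s_3 = 177/838
  a_s_4 = 247/838

Starting state is s_2, so the absorption probability is a_s_2 = 143/419.

Answer: 143/419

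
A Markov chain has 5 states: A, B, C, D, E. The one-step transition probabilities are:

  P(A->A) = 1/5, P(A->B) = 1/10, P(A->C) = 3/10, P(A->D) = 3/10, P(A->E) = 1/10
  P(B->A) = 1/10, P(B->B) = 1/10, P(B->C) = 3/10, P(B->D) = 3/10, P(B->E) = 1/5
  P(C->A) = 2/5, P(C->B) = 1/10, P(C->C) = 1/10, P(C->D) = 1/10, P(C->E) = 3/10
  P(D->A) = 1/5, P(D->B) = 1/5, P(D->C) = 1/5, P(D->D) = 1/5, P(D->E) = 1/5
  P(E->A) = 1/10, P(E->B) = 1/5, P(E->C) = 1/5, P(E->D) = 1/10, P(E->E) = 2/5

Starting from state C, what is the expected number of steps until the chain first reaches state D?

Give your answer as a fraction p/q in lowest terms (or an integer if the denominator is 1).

Answer: 2565/442

Derivation:
Let h_i = expected steps to first reach D from state i.
Boundary: h_D = 0.
First-step equations for the other states:
  h_A = 1 + 1/5*h_A + 1/10*h_B + 3/10*h_C + 3/10*h_D + 1/10*h_E
  h_B = 1 + 1/10*h_A + 1/10*h_B + 3/10*h_C + 3/10*h_D + 1/5*h_E
  h_C = 1 + 2/5*h_A + 1/10*h_B + 1/10*h_C + 1/10*h_D + 3/10*h_E
  h_E = 1 + 1/10*h_A + 1/5*h_B + 1/5*h_C + 1/10*h_D + 2/5*h_E

Substituting h_D = 0 and rearranging gives the linear system (I - Q) h = 1:
  [4/5, -1/10, -3/10, -1/10] . (h_A, h_B, h_C, h_E) = 1
  [-1/10, 9/10, -3/10, -1/5] . (h_A, h_B, h_C, h_E) = 1
  [-2/5, -1/10, 9/10, -3/10] . (h_A, h_B, h_C, h_E) = 1
  [-1/10, -1/5, -1/5, 3/5] . (h_A, h_B, h_C, h_E) = 1

Solving yields:
  h_A = 1060/221
  h_B = 2175/442
  h_C = 2565/442
  h_E = 1335/221

Starting state is C, so the expected hitting time is h_C = 2565/442.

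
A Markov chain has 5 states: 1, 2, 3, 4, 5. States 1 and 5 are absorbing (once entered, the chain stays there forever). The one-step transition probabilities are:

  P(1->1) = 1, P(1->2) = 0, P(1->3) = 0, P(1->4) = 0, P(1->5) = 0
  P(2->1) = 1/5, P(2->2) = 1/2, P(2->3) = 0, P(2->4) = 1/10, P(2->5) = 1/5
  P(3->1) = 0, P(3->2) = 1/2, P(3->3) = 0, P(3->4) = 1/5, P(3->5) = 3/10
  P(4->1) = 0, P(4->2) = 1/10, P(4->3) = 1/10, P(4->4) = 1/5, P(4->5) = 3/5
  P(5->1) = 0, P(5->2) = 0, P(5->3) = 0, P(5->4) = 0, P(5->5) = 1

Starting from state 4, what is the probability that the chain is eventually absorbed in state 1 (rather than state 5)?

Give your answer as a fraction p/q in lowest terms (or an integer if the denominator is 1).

Let a_i = P(absorbed in 1 | start in state i).
Boundary conditions: a_1 = 1, a_5 = 0.
For each transient state i, a_i = sum_j P(i->j) * a_j:
  a_2 = 1/5*a_1 + 1/2*a_2 + 0*a_3 + 1/10*a_4 + 1/5*a_5
  a_3 = 0*a_1 + 1/2*a_2 + 0*a_3 + 1/5*a_4 + 3/10*a_5
  a_4 = 0*a_1 + 1/10*a_2 + 1/10*a_3 + 1/5*a_4 + 3/5*a_5

Substituting a_1 = 1 and a_5 = 0, rearrange to (I - Q) a = r where r[i] = P(i -> 1):
  [1/2, 0, -1/10] . (a_2, a_3, a_4) = 1/5
  [-1/2, 1, -1/5] . (a_2, a_3, a_4) = 0
  [-1/10, -1/10, 4/5] . (a_2, a_3, a_4) = 0

Solving yields:
  a_2 = 52/125
  a_3 = 28/125
  a_4 = 2/25

Starting state is 4, so the absorption probability is a_4 = 2/25.

Answer: 2/25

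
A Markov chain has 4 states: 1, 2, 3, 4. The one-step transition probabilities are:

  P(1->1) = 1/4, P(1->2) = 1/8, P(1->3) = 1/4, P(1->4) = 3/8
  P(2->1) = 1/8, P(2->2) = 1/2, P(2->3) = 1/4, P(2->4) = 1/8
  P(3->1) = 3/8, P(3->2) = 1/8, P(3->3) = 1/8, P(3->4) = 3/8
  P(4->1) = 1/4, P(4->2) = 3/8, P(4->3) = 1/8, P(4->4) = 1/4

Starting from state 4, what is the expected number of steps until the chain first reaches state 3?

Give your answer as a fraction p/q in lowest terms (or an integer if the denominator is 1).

Answer: 432/85

Derivation:
Let h_i = expected steps to first reach 3 from state i.
Boundary: h_3 = 0.
First-step equations for the other states:
  h_1 = 1 + 1/4*h_1 + 1/8*h_2 + 1/4*h_3 + 3/8*h_4
  h_2 = 1 + 1/8*h_1 + 1/2*h_2 + 1/4*h_3 + 1/8*h_4
  h_4 = 1 + 1/4*h_1 + 3/8*h_2 + 1/8*h_3 + 1/4*h_4

Substituting h_3 = 0 and rearranging gives the linear system (I - Q) h = 1:
  [3/4, -1/8, -3/8] . (h_1, h_2, h_4) = 1
  [-1/8, 1/2, -1/8] . (h_1, h_2, h_4) = 1
  [-1/4, -3/8, 3/4] . (h_1, h_2, h_4) = 1

Solving yields:
  h_1 = 392/85
  h_2 = 376/85
  h_4 = 432/85

Starting state is 4, so the expected hitting time is h_4 = 432/85.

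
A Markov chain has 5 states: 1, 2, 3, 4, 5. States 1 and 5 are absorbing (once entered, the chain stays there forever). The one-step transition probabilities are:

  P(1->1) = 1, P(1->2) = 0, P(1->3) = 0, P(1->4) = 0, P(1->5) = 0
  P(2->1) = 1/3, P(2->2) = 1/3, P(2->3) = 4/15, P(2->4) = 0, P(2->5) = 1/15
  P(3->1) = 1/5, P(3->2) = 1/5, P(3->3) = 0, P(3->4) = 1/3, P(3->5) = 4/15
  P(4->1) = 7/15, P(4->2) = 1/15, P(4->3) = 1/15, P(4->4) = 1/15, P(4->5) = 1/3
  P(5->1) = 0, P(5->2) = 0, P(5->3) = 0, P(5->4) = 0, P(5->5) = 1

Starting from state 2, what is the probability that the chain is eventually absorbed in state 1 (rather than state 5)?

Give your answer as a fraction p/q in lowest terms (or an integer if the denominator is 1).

Let a_i = P(absorbed in 1 | start in state i).
Boundary conditions: a_1 = 1, a_5 = 0.
For each transient state i, a_i = sum_j P(i->j) * a_j:
  a_2 = 1/3*a_1 + 1/3*a_2 + 4/15*a_3 + 0*a_4 + 1/15*a_5
  a_3 = 1/5*a_1 + 1/5*a_2 + 0*a_3 + 1/3*a_4 + 4/15*a_5
  a_4 = 7/15*a_1 + 1/15*a_2 + 1/15*a_3 + 1/15*a_4 + 1/3*a_5

Substituting a_1 = 1 and a_5 = 0, rearrange to (I - Q) a = r where r[i] = P(i -> 1):
  [2/3, -4/15, 0] . (a_2, a_3, a_4) = 1/3
  [-1/5, 1, -1/3] . (a_2, a_3, a_4) = 1/5
  [-1/15, -1/15, 14/15] . (a_2, a_3, a_4) = 7/15

Solving yields:
  a_2 = 1333/1862
  a_3 = 1005/1862
  a_4 = 549/931

Starting state is 2, so the absorption probability is a_2 = 1333/1862.

Answer: 1333/1862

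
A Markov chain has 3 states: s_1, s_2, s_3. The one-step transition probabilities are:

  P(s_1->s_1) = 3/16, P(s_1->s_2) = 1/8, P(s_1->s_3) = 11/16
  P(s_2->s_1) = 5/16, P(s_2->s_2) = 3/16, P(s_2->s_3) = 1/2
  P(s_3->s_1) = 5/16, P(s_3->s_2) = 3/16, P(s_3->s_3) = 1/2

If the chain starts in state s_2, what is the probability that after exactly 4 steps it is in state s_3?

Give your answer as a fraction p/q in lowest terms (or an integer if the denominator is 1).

Computing P^4 by repeated multiplication:
P^1 =
  s_1: [3/16, 1/8, 11/16]
  s_2: [5/16, 3/16, 1/2]
  s_3: [5/16, 3/16, 1/2]
P^2 =
  s_1: [37/128, 45/256, 137/256]
  s_2: [35/128, 43/256, 143/256]
  s_3: [35/128, 43/256, 143/256]
P^3 =
  s_1: [283/1024, 347/2048, 1135/2048]
  s_2: [285/1024, 349/2048, 1129/2048]
  s_3: [285/1024, 349/2048, 1129/2048]
P^4 =
  s_1: [2277/8192, 2789/16384, 9041/16384]
  s_2: [2275/8192, 2787/16384, 9047/16384]
  s_3: [2275/8192, 2787/16384, 9047/16384]

(P^4)[s_2 -> s_3] = 9047/16384

Answer: 9047/16384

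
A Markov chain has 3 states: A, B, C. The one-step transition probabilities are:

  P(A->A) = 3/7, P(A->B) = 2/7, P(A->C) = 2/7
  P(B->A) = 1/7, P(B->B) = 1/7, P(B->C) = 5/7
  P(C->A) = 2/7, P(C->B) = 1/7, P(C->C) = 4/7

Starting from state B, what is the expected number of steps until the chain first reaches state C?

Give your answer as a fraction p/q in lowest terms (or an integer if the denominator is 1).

Let h_i = expected steps to first reach C from state i.
Boundary: h_C = 0.
First-step equations for the other states:
  h_A = 1 + 3/7*h_A + 2/7*h_B + 2/7*h_C
  h_B = 1 + 1/7*h_A + 1/7*h_B + 5/7*h_C

Substituting h_C = 0 and rearranging gives the linear system (I - Q) h = 1:
  [4/7, -2/7] . (h_A, h_B) = 1
  [-1/7, 6/7] . (h_A, h_B) = 1

Solving yields:
  h_A = 28/11
  h_B = 35/22

Starting state is B, so the expected hitting time is h_B = 35/22.

Answer: 35/22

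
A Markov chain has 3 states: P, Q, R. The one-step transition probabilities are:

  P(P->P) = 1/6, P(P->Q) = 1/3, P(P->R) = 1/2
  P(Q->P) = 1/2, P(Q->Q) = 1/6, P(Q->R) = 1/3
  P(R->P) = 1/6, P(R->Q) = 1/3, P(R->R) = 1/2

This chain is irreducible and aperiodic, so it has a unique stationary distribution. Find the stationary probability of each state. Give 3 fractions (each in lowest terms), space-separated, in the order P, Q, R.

The stationary distribution satisfies pi = pi * P, i.e.:
  pi_P = 1/6*pi_P + 1/2*pi_Q + 1/6*pi_R
  pi_Q = 1/3*pi_P + 1/6*pi_Q + 1/3*pi_R
  pi_R = 1/2*pi_P + 1/3*pi_Q + 1/2*pi_R
with normalization: pi_P + pi_Q + pi_R = 1.

Using the first 2 balance equations plus normalization, the linear system A*pi = b is:
  [-5/6, 1/2, 1/6] . pi = 0
  [1/3, -5/6, 1/3] . pi = 0
  [1, 1, 1] . pi = 1

Solving yields:
  pi_P = 11/42
  pi_Q = 2/7
  pi_R = 19/42

Verification (pi * P):
  11/42*1/6 + 2/7*1/2 + 19/42*1/6 = 11/42 = pi_P  (ok)
  11/42*1/3 + 2/7*1/6 + 19/42*1/3 = 2/7 = pi_Q  (ok)
  11/42*1/2 + 2/7*1/3 + 19/42*1/2 = 19/42 = pi_R  (ok)

Answer: 11/42 2/7 19/42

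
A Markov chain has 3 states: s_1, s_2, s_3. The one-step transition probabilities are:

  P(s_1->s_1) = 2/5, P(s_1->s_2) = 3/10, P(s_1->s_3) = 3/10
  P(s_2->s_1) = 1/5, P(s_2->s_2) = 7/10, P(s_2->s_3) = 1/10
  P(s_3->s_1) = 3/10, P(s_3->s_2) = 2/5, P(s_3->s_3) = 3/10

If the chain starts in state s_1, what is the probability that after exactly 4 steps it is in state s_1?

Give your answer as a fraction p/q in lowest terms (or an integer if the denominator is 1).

Computing P^4 by repeated multiplication:
P^1 =
  s_1: [2/5, 3/10, 3/10]
  s_2: [1/5, 7/10, 1/10]
  s_3: [3/10, 2/5, 3/10]
P^2 =
  s_1: [31/100, 9/20, 6/25]
  s_2: [1/4, 59/100, 4/25]
  s_3: [29/100, 49/100, 11/50]
P^3 =
  s_1: [143/500, 63/125, 21/100]
  s_2: [133/500, 69/125, 91/500]
  s_3: [7/25, 259/500, 101/500]
P^4 =
  s_1: [1391/5000, 2613/5000, 249/1250]
  s_2: [1357/5000, 539/1000, 237/1250]
  s_3: [1381/5000, 2637/5000, 491/2500]

(P^4)[s_1 -> s_1] = 1391/5000

Answer: 1391/5000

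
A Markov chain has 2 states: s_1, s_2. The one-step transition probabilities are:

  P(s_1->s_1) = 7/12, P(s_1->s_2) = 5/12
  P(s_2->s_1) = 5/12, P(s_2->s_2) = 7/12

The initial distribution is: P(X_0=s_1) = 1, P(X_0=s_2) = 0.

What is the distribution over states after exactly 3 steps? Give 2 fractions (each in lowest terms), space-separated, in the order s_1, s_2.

Propagating the distribution step by step (d_{t+1} = d_t * P):
d_0 = (s_1=1, s_2=0)
  d_1[s_1] = 1*7/12 + 0*5/12 = 7/12
  d_1[s_2] = 1*5/12 + 0*7/12 = 5/12
d_1 = (s_1=7/12, s_2=5/12)
  d_2[s_1] = 7/12*7/12 + 5/12*5/12 = 37/72
  d_2[s_2] = 7/12*5/12 + 5/12*7/12 = 35/72
d_2 = (s_1=37/72, s_2=35/72)
  d_3[s_1] = 37/72*7/12 + 35/72*5/12 = 217/432
  d_3[s_2] = 37/72*5/12 + 35/72*7/12 = 215/432
d_3 = (s_1=217/432, s_2=215/432)

Answer: 217/432 215/432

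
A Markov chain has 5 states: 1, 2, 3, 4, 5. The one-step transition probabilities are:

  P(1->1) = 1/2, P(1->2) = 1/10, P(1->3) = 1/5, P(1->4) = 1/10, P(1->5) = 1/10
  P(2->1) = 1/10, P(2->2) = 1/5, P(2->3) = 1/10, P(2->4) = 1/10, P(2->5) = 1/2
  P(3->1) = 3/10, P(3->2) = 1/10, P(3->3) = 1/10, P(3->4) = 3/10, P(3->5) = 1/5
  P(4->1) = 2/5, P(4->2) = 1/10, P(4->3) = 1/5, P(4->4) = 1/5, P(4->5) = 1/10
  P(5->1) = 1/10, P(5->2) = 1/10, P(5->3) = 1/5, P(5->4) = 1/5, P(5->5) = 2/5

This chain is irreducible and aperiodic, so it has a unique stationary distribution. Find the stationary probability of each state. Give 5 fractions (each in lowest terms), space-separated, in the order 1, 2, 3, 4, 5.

The stationary distribution satisfies pi = pi * P, i.e.:
  pi_1 = 1/2*pi_1 + 1/10*pi_2 + 3/10*pi_3 + 2/5*pi_4 + 1/10*pi_5
  pi_2 = 1/10*pi_1 + 1/5*pi_2 + 1/10*pi_3 + 1/10*pi_4 + 1/10*pi_5
  pi_3 = 1/5*pi_1 + 1/10*pi_2 + 1/10*pi_3 + 1/5*pi_4 + 1/5*pi_5
  pi_4 = 1/10*pi_1 + 1/10*pi_2 + 3/10*pi_3 + 1/5*pi_4 + 1/5*pi_5
  pi_5 = 1/10*pi_1 + 1/2*pi_2 + 1/5*pi_3 + 1/10*pi_4 + 2/5*pi_5
with normalization: pi_1 + pi_2 + pi_3 + pi_4 + pi_5 = 1.

Using the first 4 balance equations plus normalization, the linear system A*pi = b is:
  [-1/2, 1/10, 3/10, 2/5, 1/10] . pi = 0
  [1/10, -4/5, 1/10, 1/10, 1/10] . pi = 0
  [1/5, 1/10, -9/10, 1/5, 1/5] . pi = 0
  [1/10, 1/10, 3/10, -4/5, 1/5] . pi = 0
  [1, 1, 1, 1, 1] . pi = 1

Solving yields:
  pi_1 = 1942/6237
  pi_2 = 1/9
  pi_3 = 17/99
  pi_4 = 1091/6237
  pi_5 = 160/693

Verification (pi * P):
  1942/6237*1/2 + 1/9*1/10 + 17/99*3/10 + 1091/6237*2/5 + 160/693*1/10 = 1942/6237 = pi_1  (ok)
  1942/6237*1/10 + 1/9*1/5 + 17/99*1/10 + 1091/6237*1/10 + 160/693*1/10 = 1/9 = pi_2  (ok)
  1942/6237*1/5 + 1/9*1/10 + 17/99*1/10 + 1091/6237*1/5 + 160/693*1/5 = 17/99 = pi_3  (ok)
  1942/6237*1/10 + 1/9*1/10 + 17/99*3/10 + 1091/6237*1/5 + 160/693*1/5 = 1091/6237 = pi_4  (ok)
  1942/6237*1/10 + 1/9*1/2 + 17/99*1/5 + 1091/6237*1/10 + 160/693*2/5 = 160/693 = pi_5  (ok)

Answer: 1942/6237 1/9 17/99 1091/6237 160/693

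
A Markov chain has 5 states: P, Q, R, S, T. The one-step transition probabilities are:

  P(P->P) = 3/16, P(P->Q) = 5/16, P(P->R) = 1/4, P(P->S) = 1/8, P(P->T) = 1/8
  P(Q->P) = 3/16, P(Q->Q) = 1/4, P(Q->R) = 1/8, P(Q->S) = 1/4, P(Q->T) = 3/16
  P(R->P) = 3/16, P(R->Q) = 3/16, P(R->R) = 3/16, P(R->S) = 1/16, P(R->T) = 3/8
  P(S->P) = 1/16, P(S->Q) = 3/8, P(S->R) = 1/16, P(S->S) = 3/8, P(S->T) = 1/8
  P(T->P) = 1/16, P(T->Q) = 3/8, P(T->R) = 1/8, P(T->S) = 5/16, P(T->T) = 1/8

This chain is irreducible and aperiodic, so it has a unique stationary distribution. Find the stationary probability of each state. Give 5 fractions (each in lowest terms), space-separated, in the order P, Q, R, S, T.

Answer: 2465/18396 4187/13797 7423/55188 4607/18396 363/2044

Derivation:
The stationary distribution satisfies pi = pi * P, i.e.:
  pi_P = 3/16*pi_P + 3/16*pi_Q + 3/16*pi_R + 1/16*pi_S + 1/16*pi_T
  pi_Q = 5/16*pi_P + 1/4*pi_Q + 3/16*pi_R + 3/8*pi_S + 3/8*pi_T
  pi_R = 1/4*pi_P + 1/8*pi_Q + 3/16*pi_R + 1/16*pi_S + 1/8*pi_T
  pi_S = 1/8*pi_P + 1/4*pi_Q + 1/16*pi_R + 3/8*pi_S + 5/16*pi_T
  pi_T = 1/8*pi_P + 3/16*pi_Q + 3/8*pi_R + 1/8*pi_S + 1/8*pi_T
with normalization: pi_P + pi_Q + pi_R + pi_S + pi_T = 1.

Using the first 4 balance equations plus normalization, the linear system A*pi = b is:
  [-13/16, 3/16, 3/16, 1/16, 1/16] . pi = 0
  [5/16, -3/4, 3/16, 3/8, 3/8] . pi = 0
  [1/4, 1/8, -13/16, 1/16, 1/8] . pi = 0
  [1/8, 1/4, 1/16, -5/8, 5/16] . pi = 0
  [1, 1, 1, 1, 1] . pi = 1

Solving yields:
  pi_P = 2465/18396
  pi_Q = 4187/13797
  pi_R = 7423/55188
  pi_S = 4607/18396
  pi_T = 363/2044

Verification (pi * P):
  2465/18396*3/16 + 4187/13797*3/16 + 7423/55188*3/16 + 4607/18396*1/16 + 363/2044*1/16 = 2465/18396 = pi_P  (ok)
  2465/18396*5/16 + 4187/13797*1/4 + 7423/55188*3/16 + 4607/18396*3/8 + 363/2044*3/8 = 4187/13797 = pi_Q  (ok)
  2465/18396*1/4 + 4187/13797*1/8 + 7423/55188*3/16 + 4607/18396*1/16 + 363/2044*1/8 = 7423/55188 = pi_R  (ok)
  2465/18396*1/8 + 4187/13797*1/4 + 7423/55188*1/16 + 4607/18396*3/8 + 363/2044*5/16 = 4607/18396 = pi_S  (ok)
  2465/18396*1/8 + 4187/13797*3/16 + 7423/55188*3/8 + 4607/18396*1/8 + 363/2044*1/8 = 363/2044 = pi_T  (ok)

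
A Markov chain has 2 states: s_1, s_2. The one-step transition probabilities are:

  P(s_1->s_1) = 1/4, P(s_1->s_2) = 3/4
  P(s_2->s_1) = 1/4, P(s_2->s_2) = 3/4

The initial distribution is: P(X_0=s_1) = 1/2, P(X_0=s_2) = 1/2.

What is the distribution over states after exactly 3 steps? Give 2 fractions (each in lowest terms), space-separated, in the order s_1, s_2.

Propagating the distribution step by step (d_{t+1} = d_t * P):
d_0 = (s_1=1/2, s_2=1/2)
  d_1[s_1] = 1/2*1/4 + 1/2*1/4 = 1/4
  d_1[s_2] = 1/2*3/4 + 1/2*3/4 = 3/4
d_1 = (s_1=1/4, s_2=3/4)
  d_2[s_1] = 1/4*1/4 + 3/4*1/4 = 1/4
  d_2[s_2] = 1/4*3/4 + 3/4*3/4 = 3/4
d_2 = (s_1=1/4, s_2=3/4)
  d_3[s_1] = 1/4*1/4 + 3/4*1/4 = 1/4
  d_3[s_2] = 1/4*3/4 + 3/4*3/4 = 3/4
d_3 = (s_1=1/4, s_2=3/4)

Answer: 1/4 3/4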